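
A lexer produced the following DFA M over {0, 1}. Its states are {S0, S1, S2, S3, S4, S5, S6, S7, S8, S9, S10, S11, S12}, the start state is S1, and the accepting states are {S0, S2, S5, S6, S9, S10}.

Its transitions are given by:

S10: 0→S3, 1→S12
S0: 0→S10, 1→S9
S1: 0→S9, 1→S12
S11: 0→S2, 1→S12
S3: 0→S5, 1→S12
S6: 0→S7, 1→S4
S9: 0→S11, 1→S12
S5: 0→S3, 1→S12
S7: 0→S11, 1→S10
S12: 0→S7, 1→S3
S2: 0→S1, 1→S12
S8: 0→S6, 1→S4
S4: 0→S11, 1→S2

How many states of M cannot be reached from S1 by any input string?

Starting at S1 and following transitions, the reachable set is {S1, S2, S3, S5, S7, S9, S10, S11, S12}. That leaves S0, S4, S6, S8 unreachable — 4 in total.

4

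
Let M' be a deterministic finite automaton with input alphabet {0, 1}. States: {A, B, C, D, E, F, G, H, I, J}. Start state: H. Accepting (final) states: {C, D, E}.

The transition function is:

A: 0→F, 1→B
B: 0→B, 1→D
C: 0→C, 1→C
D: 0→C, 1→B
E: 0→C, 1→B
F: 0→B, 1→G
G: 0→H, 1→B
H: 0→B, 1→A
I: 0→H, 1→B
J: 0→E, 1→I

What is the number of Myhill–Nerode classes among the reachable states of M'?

States {E,I,J} cannot be reached from the start state, so discard them.
Start with accepting vs non-accepting: {C,D} | {A,B,F,G,H}.
Refine {C,D} on symbol 1: members go to different blocks, giving {C} and {D}.
On input 1, block {A,B,F,G,H} splits into {A,F,G,H} and {B}.
On input 0, block {A,F,G,H} splits into {A,G} and {F,H}.
The partition is now stable with 5 blocks: {C} | {A,G} | {D} | {B} | {F,H}.

5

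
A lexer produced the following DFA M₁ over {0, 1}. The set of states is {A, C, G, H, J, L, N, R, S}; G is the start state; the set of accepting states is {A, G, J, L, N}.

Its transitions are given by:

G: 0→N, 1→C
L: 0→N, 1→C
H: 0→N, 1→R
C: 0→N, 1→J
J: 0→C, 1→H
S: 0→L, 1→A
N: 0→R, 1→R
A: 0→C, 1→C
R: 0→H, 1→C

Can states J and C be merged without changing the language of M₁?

No

States {A,L,S} cannot be reached from the start state, so discard them.
P0 = {G,J,N} | {C,H,R}.
On input 0, block {G,J,N} splits into {J,N} and {G}.
Split {C,H,R} by δ(·,0) → {C,H} and {R}.
Split {J,N} by δ(·,0) → {J} and {N}.
Refine {C,H} on symbol 1: members go to different blocks, giving {H} and {C}.
No further refinement is possible. Final partition (6 blocks): {J} | {H} | {G} | {R} | {N} | {C}.
J and C end up in different blocks, so they are distinguishable. For instance, the string 'ε' is accepted from only J.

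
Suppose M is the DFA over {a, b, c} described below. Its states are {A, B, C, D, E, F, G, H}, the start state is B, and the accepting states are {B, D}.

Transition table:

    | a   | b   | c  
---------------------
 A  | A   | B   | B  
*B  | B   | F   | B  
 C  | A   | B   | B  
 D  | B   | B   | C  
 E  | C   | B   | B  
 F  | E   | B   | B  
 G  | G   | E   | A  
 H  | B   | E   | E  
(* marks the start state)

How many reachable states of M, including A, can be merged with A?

4

First remove the unreachable states {D,G,H}; 5 states remain.
Start with accepting vs non-accepting: {B} | {A,C,E,F}.
The partition is now stable with 2 blocks: {B} | {A,C,E,F}.
The equivalence class containing A is {A,C,E,F}, of size 4.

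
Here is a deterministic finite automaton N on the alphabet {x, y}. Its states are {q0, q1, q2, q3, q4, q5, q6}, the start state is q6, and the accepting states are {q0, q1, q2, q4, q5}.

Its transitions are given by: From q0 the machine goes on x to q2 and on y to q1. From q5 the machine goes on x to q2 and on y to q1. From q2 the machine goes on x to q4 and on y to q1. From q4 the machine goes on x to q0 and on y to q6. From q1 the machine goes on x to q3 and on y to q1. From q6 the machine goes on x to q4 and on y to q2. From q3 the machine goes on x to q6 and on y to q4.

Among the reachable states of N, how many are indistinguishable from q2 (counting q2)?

Reachable states from the start: {q0,q1,q2,q3,q4,q6}. Unreachable: {q5} — drop them.
Initial partition by acceptance: {q0,q1,q2,q4} | {q3,q6}.
On input x, block {q0,q1,q2,q4} splits into {q0,q2,q4} and {q1}.
Split {q0,q2,q4} by δ(·,y) → {q0,q2} and {q4}.
Refine {q0,q2} on symbol x: members go to different blocks, giving {q0} and {q2}.
Refine {q3,q6} on symbol x: members go to different blocks, giving {q3} and {q6}.
Stable partition: {q0} | {q3} | {q1} | {q4} | {q2} | {q6} — 6 equivalence classes.
State q2 belongs to the block {q2}, which has 1 states.

1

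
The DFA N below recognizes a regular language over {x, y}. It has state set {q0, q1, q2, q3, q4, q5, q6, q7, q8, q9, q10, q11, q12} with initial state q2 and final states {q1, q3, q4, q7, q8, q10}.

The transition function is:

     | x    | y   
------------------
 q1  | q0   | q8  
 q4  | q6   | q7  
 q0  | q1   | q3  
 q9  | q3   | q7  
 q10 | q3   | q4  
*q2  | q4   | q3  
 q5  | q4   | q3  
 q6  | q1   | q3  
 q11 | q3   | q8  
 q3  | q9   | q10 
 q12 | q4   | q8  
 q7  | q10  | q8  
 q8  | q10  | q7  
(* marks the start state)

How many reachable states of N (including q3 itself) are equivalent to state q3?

1

First remove the unreachable states {q5,q11,q12}; 10 states remain.
Initial partition by acceptance: {q1,q3,q4,q7,q8,q10} | {q0,q2,q6,q9}.
On input x, block {q1,q3,q4,q7,q8,q10} splits into {q1,q3,q4} and {q7,q8,q10}.
Split {q0,q2,q6,q9} by δ(·,y) → {q0,q2,q6} and {q9}.
On input x, block {q1,q3,q4} splits into {q1,q4} and {q3}.
Refine {q7,q8,q10} on symbol x: members go to different blocks, giving {q7,q8} and {q10}.
Stable partition: {q1,q4} | {q0,q2,q6} | {q7,q8} | {q9} | {q3} | {q10} — 6 equivalence classes.
The equivalence class containing q3 is {q3}, of size 1.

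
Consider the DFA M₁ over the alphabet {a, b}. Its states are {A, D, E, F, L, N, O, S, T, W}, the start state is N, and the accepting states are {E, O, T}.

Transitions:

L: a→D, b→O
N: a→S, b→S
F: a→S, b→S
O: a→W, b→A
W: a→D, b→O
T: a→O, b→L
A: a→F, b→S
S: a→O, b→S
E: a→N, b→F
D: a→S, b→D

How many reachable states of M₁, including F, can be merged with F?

Reachable states from the start: {A,D,F,N,O,S,W}. Unreachable: {E,L,T} — drop them.
Initial partition by acceptance: {O} | {A,D,F,N,S,W}.
Refine {A,D,F,N,S,W} on symbol a: members go to different blocks, giving {A,D,F,N,W} and {S}.
Split {A,D,F,N,W} by δ(·,a) → {D,F,N} and {A,W}.
On input b, block {D,F,N} splits into {F,N} and {D}.
Refine {A,W} on symbol a: members go to different blocks, giving {W} and {A}.
The partition is now stable with 6 blocks: {O} | {F,N} | {S} | {W} | {D} | {A}.
The equivalence class containing F is {F,N}, of size 2.

2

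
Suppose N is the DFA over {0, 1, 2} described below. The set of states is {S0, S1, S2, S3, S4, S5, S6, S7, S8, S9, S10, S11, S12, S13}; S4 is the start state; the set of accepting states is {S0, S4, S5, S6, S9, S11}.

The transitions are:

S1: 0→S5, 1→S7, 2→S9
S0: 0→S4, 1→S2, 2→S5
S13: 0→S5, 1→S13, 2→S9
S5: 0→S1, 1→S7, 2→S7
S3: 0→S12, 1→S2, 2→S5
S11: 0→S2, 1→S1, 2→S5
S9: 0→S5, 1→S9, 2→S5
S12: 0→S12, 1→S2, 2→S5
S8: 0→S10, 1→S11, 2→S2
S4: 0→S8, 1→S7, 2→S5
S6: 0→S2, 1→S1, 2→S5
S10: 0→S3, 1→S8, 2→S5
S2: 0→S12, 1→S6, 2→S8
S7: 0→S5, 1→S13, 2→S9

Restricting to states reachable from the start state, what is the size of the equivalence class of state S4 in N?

3

First remove the unreachable states {S0}; 13 states remain.
P0 = {S4,S5,S6,S9,S11} | {S1,S2,S3,S7,S8,S10,S12,S13}.
On input 0, block {S4,S5,S6,S9,S11} splits into {S4,S5,S6,S11} and {S9}.
Split {S4,S5,S6,S11} by δ(·,2) → {S4,S6,S11} and {S5}.
Refine {S1,S2,S3,S7,S8,S10,S12,S13} on symbol 0: members go to different blocks, giving {S2,S3,S8,S10,S12} and {S1,S7,S13}.
Split {S2,S3,S8,S10,S12} by δ(·,1) → {S3,S10,S12} and {S2,S8}.
Stable partition: {S4,S6,S11} | {S3,S10,S12} | {S9} | {S5} | {S1,S7,S13} | {S2,S8} — 6 equivalence classes.
State S4 belongs to the block {S4,S6,S11}, which has 3 states.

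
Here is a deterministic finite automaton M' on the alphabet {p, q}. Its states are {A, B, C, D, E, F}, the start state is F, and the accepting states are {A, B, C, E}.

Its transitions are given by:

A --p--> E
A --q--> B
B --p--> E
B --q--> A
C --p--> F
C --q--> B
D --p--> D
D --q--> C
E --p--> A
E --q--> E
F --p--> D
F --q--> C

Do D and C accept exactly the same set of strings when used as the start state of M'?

No

All states are reachable from the start state.
P0 = {A,B,C,E} | {D,F}.
Split {A,B,C,E} by δ(·,p) → {A,B,E} and {C}.
Stable partition: {A,B,E} | {D,F} | {C} — 3 equivalence classes.
D and C end up in different blocks, so they are distinguishable. For instance, the string 'ε' is accepted from only C.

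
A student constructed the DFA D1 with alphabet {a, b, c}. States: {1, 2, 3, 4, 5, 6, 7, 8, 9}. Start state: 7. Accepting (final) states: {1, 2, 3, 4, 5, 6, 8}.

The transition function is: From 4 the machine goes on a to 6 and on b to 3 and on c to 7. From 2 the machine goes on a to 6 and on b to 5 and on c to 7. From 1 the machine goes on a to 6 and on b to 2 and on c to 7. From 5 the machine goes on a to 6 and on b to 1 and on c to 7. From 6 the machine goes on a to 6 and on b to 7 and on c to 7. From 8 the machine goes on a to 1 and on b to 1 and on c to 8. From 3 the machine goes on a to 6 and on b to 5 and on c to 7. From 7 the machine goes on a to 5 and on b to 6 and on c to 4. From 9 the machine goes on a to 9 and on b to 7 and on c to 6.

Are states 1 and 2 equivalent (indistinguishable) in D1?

States {8,9} cannot be reached from the start state, so discard them.
P0 = {1,2,3,4,5,6} | {7}.
Split {1,2,3,4,5,6} by δ(·,b) → {1,2,3,4,5} and {6}.
The partition is now stable with 3 blocks: {1,2,3,4,5} | {7} | {6}.
1 and 2 lie in the same block of the stable partition, so they are equivalent — no string distinguishes them.

Yes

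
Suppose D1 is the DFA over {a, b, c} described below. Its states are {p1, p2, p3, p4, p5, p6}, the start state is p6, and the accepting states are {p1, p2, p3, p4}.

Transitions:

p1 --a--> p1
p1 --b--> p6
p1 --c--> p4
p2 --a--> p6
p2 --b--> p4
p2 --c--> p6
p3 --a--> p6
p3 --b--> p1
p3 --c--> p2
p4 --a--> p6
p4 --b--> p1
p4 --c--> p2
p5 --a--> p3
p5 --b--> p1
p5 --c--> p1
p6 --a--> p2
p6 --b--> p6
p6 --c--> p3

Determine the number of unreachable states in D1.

1

Starting at p6 and following transitions, the reachable set is {p1, p2, p3, p4, p6}. That leaves p5 unreachable — 1 in total.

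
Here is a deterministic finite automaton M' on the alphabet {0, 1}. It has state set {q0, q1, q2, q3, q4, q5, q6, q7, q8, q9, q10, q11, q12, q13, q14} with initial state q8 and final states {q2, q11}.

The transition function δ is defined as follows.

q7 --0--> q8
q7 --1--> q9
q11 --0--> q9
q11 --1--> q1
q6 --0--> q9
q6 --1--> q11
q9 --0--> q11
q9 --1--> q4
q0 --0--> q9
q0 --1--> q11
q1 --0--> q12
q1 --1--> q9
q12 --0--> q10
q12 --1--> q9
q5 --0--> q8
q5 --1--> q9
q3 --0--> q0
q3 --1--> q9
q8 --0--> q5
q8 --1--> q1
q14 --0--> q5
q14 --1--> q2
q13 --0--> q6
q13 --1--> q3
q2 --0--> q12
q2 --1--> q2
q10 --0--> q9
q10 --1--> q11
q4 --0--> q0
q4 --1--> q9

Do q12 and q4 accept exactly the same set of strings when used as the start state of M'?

Reachable states from the start: {q0,q1,q4,q5,q8,q9,q10,q11,q12}. Unreachable: {q2,q3,q6,q7,q13,q14} — drop them.
Initial partition by acceptance: {q11} | {q0,q1,q4,q5,q8,q9,q10,q12}.
Split {q0,q1,q4,q5,q8,q9,q10,q12} by δ(·,0) → {q0,q1,q4,q5,q8,q10,q12} and {q9}.
On input 0, block {q0,q1,q4,q5,q8,q10,q12} splits into {q1,q4,q5,q8,q12} and {q0,q10}.
Refine {q1,q4,q5,q8,q12} on symbol 0: members go to different blocks, giving {q1,q5,q8} and {q4,q12}.
Split {q1,q5,q8} by δ(·,0) → {q5,q8} and {q1}.
Refine {q5,q8} on symbol 1: members go to different blocks, giving {q5} and {q8}.
No further refinement is possible. Final partition (7 blocks): {q11} | {q5} | {q9} | {q0,q10} | {q4,q12} | {q1} | {q8}.
q12 and q4 lie in the same block of the stable partition, so they are equivalent — no string distinguishes them.

Yes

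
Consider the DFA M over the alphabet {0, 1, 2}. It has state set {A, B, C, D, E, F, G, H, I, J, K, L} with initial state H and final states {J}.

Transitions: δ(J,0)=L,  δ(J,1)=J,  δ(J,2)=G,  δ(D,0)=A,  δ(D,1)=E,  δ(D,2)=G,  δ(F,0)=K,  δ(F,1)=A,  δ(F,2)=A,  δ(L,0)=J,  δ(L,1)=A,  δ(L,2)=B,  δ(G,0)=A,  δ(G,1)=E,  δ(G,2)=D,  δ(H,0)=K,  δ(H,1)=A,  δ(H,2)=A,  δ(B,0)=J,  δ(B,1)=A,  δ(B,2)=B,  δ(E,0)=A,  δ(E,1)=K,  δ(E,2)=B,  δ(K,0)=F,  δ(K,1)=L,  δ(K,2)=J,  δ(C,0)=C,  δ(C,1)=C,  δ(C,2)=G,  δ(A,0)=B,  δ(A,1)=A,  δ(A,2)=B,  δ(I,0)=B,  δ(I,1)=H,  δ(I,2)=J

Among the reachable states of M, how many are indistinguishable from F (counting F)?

First remove the unreachable states {C,I}; 10 states remain.
Start with accepting vs non-accepting: {J} | {A,B,D,E,F,G,H,K,L}.
Refine {A,B,D,E,F,G,H,K,L} on symbol 0: members go to different blocks, giving {A,D,E,F,G,H,K} and {B,L}.
Refine {A,D,E,F,G,H,K} on symbol 0: members go to different blocks, giving {D,E,F,G,H,K} and {A}.
Split {D,E,F,G,H,K} by δ(·,0) → {D,E,G} and {F,H,K}.
On input 1, block {D,E,G} splits into {D,G} and {E}.
Split {F,H,K} by δ(·,1) → {F,H} and {K}.
Stable partition: {J} | {D,G} | {B,L} | {A} | {F,H} | {E} | {K} — 7 equivalence classes.
The equivalence class containing F is {F,H}, of size 2.

2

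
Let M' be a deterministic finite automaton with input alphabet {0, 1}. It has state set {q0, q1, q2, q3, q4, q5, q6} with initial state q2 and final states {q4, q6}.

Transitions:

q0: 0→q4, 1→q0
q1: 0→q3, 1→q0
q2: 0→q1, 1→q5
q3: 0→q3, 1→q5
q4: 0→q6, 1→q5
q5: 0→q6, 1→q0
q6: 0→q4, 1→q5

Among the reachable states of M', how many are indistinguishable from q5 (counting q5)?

Every state is reachable, so we keep all 7.
P0 = {q4,q6} | {q0,q1,q2,q3,q5}.
Refine {q0,q1,q2,q3,q5} on symbol 0: members go to different blocks, giving {q1,q2,q3} and {q0,q5}.
Stable partition: {q4,q6} | {q1,q2,q3} | {q0,q5} — 3 equivalence classes.
State q5 belongs to the block {q0,q5}, which has 2 states.

2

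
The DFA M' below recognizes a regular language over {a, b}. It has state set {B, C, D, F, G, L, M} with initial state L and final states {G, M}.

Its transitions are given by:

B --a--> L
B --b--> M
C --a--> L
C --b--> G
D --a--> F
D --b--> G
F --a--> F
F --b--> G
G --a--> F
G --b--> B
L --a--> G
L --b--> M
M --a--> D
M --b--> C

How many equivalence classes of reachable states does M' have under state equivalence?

4

Start with accepting vs non-accepting: {G,M} | {B,C,D,F,L}.
On input a, block {B,C,D,F,L} splits into {B,C,D,F} and {L}.
Split {B,C,D,F} by δ(·,a) → {D,F} and {B,C}.
Stable partition: {G,M} | {D,F} | {L} | {B,C} — 4 equivalence classes.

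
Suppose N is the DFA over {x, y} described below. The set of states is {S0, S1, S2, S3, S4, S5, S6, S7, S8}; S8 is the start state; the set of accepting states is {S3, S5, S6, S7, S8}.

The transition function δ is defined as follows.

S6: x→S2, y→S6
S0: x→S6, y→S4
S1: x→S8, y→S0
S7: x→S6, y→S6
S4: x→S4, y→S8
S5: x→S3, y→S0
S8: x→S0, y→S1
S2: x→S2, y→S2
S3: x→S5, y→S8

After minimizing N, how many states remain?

6

Reachable states from the start: {S0,S1,S2,S4,S6,S8}. Unreachable: {S3,S5,S7} — drop them.
P0 = {S6,S8} | {S0,S1,S2,S4}.
Refine {S6,S8} on symbol y: members go to different blocks, giving {S6} and {S8}.
Refine {S0,S1,S2,S4} on symbol x: members go to different blocks, giving {S2,S4} and {S0} and {S1}.
Refine {S2,S4} on symbol y: members go to different blocks, giving {S2} and {S4}.
No further refinement is possible. Final partition (6 blocks): {S6} | {S2} | {S8} | {S0} | {S1} | {S4}.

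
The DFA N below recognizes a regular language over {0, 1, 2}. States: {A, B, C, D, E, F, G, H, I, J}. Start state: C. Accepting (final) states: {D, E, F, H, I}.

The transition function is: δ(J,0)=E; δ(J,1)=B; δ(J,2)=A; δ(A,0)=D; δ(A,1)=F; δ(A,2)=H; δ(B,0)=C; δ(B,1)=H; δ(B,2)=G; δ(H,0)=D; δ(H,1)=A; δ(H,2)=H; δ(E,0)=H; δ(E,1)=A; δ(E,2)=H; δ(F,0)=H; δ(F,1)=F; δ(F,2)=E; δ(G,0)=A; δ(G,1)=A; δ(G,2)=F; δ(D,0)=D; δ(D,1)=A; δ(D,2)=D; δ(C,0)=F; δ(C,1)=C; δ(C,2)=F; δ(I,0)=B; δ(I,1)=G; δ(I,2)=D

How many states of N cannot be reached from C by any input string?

Starting at C and following transitions, the reachable set is {A, C, D, E, F, H}. That leaves B, G, I, J unreachable — 4 in total.

4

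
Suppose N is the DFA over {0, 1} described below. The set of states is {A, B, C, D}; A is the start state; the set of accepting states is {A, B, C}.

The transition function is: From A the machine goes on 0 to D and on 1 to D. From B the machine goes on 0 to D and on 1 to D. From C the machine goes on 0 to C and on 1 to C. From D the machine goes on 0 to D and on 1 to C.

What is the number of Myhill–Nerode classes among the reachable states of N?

Reachable states from the start: {A,C,D}. Unreachable: {B} — drop them.
Start with accepting vs non-accepting: {A,C} | {D}.
On input 0, block {A,C} splits into {A} and {C}.
No further refinement is possible. Final partition (3 blocks): {A} | {D} | {C}.

3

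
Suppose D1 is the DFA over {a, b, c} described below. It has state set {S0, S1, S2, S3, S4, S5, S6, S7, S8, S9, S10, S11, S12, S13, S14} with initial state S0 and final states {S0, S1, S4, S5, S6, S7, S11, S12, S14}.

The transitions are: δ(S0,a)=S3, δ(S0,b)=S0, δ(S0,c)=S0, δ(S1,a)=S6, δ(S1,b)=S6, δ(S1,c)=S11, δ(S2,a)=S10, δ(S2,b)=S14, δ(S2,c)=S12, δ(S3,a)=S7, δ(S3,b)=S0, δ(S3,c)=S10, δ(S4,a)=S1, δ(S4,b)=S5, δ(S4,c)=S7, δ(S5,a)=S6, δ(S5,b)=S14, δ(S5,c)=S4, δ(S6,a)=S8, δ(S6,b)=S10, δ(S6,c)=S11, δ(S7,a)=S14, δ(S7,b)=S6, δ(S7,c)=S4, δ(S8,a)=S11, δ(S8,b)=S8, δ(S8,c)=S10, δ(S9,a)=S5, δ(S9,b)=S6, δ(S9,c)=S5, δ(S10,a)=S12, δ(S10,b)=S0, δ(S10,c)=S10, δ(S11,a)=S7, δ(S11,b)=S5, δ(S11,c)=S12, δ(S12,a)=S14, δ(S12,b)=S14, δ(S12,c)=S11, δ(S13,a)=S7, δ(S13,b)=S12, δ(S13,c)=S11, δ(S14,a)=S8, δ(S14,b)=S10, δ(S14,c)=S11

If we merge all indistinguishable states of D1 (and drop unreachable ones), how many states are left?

Reachable states from the start: {S0,S1,S3,S4,S5,S6,S7,S8,S10,S11,S12,S14}. Unreachable: {S2,S9,S13} — drop them.
Initial partition by acceptance: {S0,S1,S4,S5,S6,S7,S11,S12,S14} | {S3,S8,S10}.
On input a, block {S0,S1,S4,S5,S6,S7,S11,S12,S14} splits into {S1,S4,S5,S7,S11,S12} and {S0,S6,S14}.
Split {S1,S4,S5,S7,S11,S12} by δ(·,a) → {S1,S5,S7,S12} and {S4,S11}.
On input a, block {S3,S8,S10} splits into {S3,S10} and {S8}.
Refine {S0,S6,S14} on symbol a: members go to different blocks, giving {S6,S14} and {S0}.
The partition is now stable with 6 blocks: {S1,S5,S7,S12} | {S3,S10} | {S6,S14} | {S4,S11} | {S8} | {S0}.

6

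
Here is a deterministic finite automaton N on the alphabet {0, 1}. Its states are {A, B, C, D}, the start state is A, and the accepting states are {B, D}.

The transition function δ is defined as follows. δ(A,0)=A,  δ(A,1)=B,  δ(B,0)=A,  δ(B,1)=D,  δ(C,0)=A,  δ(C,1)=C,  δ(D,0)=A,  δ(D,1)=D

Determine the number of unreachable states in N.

1

BFS from A reaches {A, B, D}; the 1 state(s) C are never visited.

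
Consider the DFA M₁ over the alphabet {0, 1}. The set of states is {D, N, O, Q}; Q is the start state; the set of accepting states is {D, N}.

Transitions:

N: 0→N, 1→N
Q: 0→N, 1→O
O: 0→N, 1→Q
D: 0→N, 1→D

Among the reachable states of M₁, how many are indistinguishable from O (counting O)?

2

States {D} cannot be reached from the start state, so discard them.
Initial partition by acceptance: {N} | {O,Q}.
No further refinement is possible. Final partition (2 blocks): {N} | {O,Q}.
The equivalence class containing O is {O,Q}, of size 2.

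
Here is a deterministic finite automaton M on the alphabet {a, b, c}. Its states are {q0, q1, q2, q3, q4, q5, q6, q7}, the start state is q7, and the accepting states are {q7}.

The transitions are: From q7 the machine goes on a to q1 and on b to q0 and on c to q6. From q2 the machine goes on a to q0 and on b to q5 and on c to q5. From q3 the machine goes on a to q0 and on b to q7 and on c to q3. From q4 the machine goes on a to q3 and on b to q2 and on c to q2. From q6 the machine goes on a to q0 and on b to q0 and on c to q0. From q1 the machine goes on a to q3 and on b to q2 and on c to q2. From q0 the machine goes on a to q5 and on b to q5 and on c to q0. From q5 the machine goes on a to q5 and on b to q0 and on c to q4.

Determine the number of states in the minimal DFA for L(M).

7

All states are reachable from the start state.
P0 = {q7} | {q0,q1,q2,q3,q4,q5,q6}.
Refine {q0,q1,q2,q3,q4,q5,q6} on symbol b: members go to different blocks, giving {q0,q1,q2,q4,q5,q6} and {q3}.
Split {q0,q1,q2,q4,q5,q6} by δ(·,a) → {q0,q2,q5,q6} and {q1,q4}.
On input c, block {q0,q2,q5,q6} splits into {q0,q2,q6} and {q5}.
On input a, block {q0,q2,q6} splits into {q2,q6} and {q0}.
Refine {q2,q6} on symbol b: members go to different blocks, giving {q2} and {q6}.
No further refinement is possible. Final partition (7 blocks): {q7} | {q2} | {q3} | {q1,q4} | {q5} | {q0} | {q6}.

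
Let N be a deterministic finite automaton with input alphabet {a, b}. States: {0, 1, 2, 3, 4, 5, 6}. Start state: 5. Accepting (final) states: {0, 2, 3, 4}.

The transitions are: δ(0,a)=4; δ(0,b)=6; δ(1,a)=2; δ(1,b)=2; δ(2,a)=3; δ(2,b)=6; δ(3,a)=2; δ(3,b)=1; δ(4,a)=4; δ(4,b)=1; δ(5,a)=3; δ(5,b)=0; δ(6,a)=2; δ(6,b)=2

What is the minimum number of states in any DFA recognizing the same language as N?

All states are reachable from the start state.
Start with accepting vs non-accepting: {0,2,3,4} | {1,5,6}.
Stable partition: {0,2,3,4} | {1,5,6} — 2 equivalence classes.

2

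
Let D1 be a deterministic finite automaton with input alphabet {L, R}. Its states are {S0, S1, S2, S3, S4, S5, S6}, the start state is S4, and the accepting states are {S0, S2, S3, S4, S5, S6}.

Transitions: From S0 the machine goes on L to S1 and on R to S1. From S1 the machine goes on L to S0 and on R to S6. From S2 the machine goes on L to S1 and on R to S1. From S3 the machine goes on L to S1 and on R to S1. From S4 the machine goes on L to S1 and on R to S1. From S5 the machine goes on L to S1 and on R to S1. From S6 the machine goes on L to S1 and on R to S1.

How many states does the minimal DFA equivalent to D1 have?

States {S2,S3,S5} cannot be reached from the start state, so discard them.
Start with accepting vs non-accepting: {S0,S4,S6} | {S1}.
The partition is now stable with 2 blocks: {S0,S4,S6} | {S1}.

2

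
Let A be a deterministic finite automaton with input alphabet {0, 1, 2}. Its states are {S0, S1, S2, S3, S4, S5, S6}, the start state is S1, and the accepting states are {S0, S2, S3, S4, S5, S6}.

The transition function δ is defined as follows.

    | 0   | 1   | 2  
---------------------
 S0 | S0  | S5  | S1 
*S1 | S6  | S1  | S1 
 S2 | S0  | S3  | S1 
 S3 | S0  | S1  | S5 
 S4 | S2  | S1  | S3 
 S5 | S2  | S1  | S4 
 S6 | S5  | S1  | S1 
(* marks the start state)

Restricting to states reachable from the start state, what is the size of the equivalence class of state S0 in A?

2

Every state is reachable, so we keep all 7.
P0 = {S0,S2,S3,S4,S5,S6} | {S1}.
Split {S0,S2,S3,S4,S5,S6} by δ(·,1) → {S3,S4,S5,S6} and {S0,S2}.
Split {S3,S4,S5,S6} by δ(·,0) → {S3,S4,S5} and {S6}.
The partition is now stable with 4 blocks: {S3,S4,S5} | {S1} | {S0,S2} | {S6}.
The equivalence class containing S0 is {S0,S2}, of size 2.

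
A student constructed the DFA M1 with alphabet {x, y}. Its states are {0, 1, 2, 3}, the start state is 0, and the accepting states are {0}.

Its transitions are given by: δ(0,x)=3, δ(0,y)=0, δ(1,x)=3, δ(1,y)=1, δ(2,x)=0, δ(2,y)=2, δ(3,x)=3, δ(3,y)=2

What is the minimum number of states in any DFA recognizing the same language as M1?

States {1} cannot be reached from the start state, so discard them.
P0 = {0} | {2,3}.
Split {2,3} by δ(·,x) → {2} and {3}.
The partition is now stable with 3 blocks: {0} | {2} | {3}.

3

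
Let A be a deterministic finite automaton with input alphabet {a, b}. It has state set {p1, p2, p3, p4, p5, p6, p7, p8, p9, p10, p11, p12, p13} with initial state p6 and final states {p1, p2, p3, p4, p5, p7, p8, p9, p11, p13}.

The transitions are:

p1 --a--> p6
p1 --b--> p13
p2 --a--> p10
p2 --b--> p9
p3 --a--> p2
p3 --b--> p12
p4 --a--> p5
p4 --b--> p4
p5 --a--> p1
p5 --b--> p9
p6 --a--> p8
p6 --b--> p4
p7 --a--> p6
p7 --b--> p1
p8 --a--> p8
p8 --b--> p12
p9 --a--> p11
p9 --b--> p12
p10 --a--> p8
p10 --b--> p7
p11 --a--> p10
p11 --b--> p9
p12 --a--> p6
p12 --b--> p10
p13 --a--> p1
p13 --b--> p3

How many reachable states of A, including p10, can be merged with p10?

All states are reachable from the start state.
P0 = {p1,p2,p3,p4,p5,p7,p8,p9,p11,p13} | {p6,p10,p12}.
Refine {p1,p2,p3,p4,p5,p7,p8,p9,p11,p13} on symbol a: members go to different blocks, giving {p3,p4,p5,p8,p9,p13} and {p1,p2,p7,p11}.
Refine {p3,p4,p5,p8,p9,p13} on symbol a: members go to different blocks, giving {p3,p5,p9,p13} and {p4,p8}.
Refine {p3,p5,p9,p13} on symbol b: members go to different blocks, giving {p3,p9} and {p5,p13}.
Split {p6,p10,p12} by δ(·,a) → {p6,p10} and {p12}.
Split {p6,p10} by δ(·,b) → {p6} and {p10}.
Refine {p1,p2,p7,p11} on symbol a: members go to different blocks, giving {p1,p7} and {p2,p11}.
On input b, block {p1,p7} splits into {p1} and {p7}.
On input a, block {p4,p8} splits into {p4} and {p8}.
The partition is now stable with 10 blocks: {p3,p9} | {p6} | {p1} | {p4} | {p5,p13} | {p12} | {p10} | {p2,p11} | {p7} | {p8}.
The equivalence class containing p10 is {p10}, of size 1.

1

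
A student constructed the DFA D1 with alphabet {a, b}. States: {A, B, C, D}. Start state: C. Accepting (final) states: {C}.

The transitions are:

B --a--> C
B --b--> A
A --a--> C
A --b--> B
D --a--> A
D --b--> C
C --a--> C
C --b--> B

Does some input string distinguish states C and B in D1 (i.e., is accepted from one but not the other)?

First remove the unreachable states {D}; 3 states remain.
Initial partition by acceptance: {C} | {A,B}.
The partition is now stable with 2 blocks: {C} | {A,B}.
C and B end up in different blocks, so they are distinguishable. For instance, the string 'ε' is accepted from only C.

Yes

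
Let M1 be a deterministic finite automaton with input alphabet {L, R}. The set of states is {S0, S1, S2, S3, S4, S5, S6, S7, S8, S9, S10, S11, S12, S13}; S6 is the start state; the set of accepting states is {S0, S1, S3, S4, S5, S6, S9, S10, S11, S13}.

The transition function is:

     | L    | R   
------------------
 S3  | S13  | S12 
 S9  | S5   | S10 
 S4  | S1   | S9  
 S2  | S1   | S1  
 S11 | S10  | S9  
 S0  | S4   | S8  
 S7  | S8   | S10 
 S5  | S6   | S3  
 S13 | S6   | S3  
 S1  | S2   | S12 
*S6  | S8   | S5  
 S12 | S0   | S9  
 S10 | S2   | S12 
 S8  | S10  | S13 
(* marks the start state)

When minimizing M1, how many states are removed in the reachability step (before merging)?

2

No path from S6 leads to S7, S11; the other 12 states are all reachable.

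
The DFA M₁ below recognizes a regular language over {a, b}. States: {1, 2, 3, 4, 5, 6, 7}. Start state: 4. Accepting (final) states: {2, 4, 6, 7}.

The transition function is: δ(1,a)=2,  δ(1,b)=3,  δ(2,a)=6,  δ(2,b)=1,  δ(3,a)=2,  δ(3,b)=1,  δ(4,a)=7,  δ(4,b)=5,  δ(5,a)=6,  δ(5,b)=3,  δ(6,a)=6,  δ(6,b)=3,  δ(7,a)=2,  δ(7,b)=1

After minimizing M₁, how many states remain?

Initial partition by acceptance: {2,4,6,7} | {1,3,5}.
The partition is now stable with 2 blocks: {2,4,6,7} | {1,3,5}.

2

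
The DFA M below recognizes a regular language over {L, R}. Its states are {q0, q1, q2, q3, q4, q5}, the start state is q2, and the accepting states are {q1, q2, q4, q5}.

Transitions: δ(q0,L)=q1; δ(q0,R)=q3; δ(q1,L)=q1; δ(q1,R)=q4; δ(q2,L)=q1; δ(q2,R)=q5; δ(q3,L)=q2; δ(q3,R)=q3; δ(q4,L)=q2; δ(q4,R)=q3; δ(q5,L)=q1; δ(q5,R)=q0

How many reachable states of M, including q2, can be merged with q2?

Initial partition by acceptance: {q1,q2,q4,q5} | {q0,q3}.
Refine {q1,q2,q4,q5} on symbol R: members go to different blocks, giving {q1,q2} and {q4,q5}.
The partition is now stable with 3 blocks: {q1,q2} | {q0,q3} | {q4,q5}.
State q2 belongs to the block {q1,q2}, which has 2 states.

2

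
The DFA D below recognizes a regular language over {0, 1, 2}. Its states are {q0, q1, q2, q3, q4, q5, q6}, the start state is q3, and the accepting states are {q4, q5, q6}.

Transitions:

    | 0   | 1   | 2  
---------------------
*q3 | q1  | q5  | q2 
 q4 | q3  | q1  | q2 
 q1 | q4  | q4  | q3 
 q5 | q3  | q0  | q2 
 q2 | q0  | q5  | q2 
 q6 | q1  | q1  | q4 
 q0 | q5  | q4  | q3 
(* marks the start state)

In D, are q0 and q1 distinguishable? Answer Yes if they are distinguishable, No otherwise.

States {q6} cannot be reached from the start state, so discard them.
P0 = {q4,q5} | {q0,q1,q2,q3}.
Refine {q0,q1,q2,q3} on symbol 0: members go to different blocks, giving {q0,q1} and {q2,q3}.
No further refinement is possible. Final partition (3 blocks): {q4,q5} | {q0,q1} | {q2,q3}.
q0 and q1 lie in the same block of the stable partition, so they are equivalent — no string distinguishes them.

No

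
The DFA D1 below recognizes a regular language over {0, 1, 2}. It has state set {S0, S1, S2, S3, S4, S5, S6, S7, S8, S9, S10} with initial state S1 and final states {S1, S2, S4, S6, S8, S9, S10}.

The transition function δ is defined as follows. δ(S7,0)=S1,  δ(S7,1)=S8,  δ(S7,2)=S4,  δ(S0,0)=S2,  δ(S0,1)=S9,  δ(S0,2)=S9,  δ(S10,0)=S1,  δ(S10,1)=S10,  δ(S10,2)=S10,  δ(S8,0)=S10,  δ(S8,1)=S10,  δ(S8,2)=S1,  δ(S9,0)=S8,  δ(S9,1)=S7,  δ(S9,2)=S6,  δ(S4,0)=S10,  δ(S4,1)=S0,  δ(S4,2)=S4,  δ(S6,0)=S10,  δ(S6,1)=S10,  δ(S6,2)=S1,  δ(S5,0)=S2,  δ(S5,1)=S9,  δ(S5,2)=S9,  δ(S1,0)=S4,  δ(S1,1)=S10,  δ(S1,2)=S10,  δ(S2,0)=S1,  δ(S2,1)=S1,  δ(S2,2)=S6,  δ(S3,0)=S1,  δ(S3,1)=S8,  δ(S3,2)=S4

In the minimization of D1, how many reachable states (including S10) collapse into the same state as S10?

1

States {S3,S5} cannot be reached from the start state, so discard them.
Initial partition by acceptance: {S1,S2,S4,S6,S8,S9,S10} | {S0,S7}.
Refine {S1,S2,S4,S6,S8,S9,S10} on symbol 1: members go to different blocks, giving {S1,S2,S6,S8,S10} and {S4,S9}.
Refine {S1,S2,S6,S8,S10} on symbol 0: members go to different blocks, giving {S2,S6,S8,S10} and {S1}.
Split {S2,S6,S8,S10} by δ(·,0) → {S2,S10} and {S6,S8}.
Refine {S2,S10} on symbol 1: members go to different blocks, giving {S2} and {S10}.
On input 0, block {S0,S7} splits into {S0} and {S7}.
Refine {S4,S9} on symbol 0: members go to different blocks, giving {S4} and {S9}.
The partition is now stable with 8 blocks: {S2} | {S0} | {S4} | {S1} | {S6,S8} | {S10} | {S7} | {S9}.
The equivalence class containing S10 is {S10}, of size 1.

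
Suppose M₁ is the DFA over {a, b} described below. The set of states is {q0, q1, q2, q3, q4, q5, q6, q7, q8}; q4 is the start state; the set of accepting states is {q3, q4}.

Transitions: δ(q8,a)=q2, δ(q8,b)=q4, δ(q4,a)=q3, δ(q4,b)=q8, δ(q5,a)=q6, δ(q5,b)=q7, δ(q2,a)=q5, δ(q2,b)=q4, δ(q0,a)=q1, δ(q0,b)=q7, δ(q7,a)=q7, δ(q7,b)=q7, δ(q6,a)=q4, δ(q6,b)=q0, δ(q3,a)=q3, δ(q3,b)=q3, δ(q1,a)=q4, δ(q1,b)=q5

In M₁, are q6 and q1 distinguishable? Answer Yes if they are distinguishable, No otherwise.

No

Start with accepting vs non-accepting: {q3,q4} | {q0,q1,q2,q5,q6,q7,q8}.
Refine {q3,q4} on symbol b: members go to different blocks, giving {q3} and {q4}.
Refine {q0,q1,q2,q5,q6,q7,q8} on symbol a: members go to different blocks, giving {q0,q2,q5,q7,q8} and {q1,q6}.
Refine {q0,q2,q5,q7,q8} on symbol a: members go to different blocks, giving {q2,q7,q8} and {q0,q5}.
Split {q2,q7,q8} by δ(·,a) → {q7,q8} and {q2}.
Split {q7,q8} by δ(·,a) → {q7} and {q8}.
No further refinement is possible. Final partition (7 blocks): {q3} | {q7} | {q4} | {q1,q6} | {q0,q5} | {q2} | {q8}.
q6 and q1 lie in the same block of the stable partition, so they are equivalent — no string distinguishes them.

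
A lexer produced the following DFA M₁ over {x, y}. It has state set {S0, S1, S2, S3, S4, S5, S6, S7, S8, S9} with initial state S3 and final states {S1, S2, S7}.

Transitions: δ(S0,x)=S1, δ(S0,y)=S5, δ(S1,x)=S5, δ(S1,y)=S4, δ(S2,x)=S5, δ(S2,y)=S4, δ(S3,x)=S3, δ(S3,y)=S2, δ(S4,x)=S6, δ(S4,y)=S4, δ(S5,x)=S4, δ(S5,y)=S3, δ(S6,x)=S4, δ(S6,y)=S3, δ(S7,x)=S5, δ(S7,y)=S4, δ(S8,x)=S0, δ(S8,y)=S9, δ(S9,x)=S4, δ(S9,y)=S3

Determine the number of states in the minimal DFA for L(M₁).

First remove the unreachable states {S0,S1,S7,S8,S9}; 5 states remain.
P0 = {S2} | {S3,S4,S5,S6}.
Split {S3,S4,S5,S6} by δ(·,y) → {S4,S5,S6} and {S3}.
Split {S4,S5,S6} by δ(·,y) → {S5,S6} and {S4}.
No further refinement is possible. Final partition (4 blocks): {S2} | {S5,S6} | {S3} | {S4}.

4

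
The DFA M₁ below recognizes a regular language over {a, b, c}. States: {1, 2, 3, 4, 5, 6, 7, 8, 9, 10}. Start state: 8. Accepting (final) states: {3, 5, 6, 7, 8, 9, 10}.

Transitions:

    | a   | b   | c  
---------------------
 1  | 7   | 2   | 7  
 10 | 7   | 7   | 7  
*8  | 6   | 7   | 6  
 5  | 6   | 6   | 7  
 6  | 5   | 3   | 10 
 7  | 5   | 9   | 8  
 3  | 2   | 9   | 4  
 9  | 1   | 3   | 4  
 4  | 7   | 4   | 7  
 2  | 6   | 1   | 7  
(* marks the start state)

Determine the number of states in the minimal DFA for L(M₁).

Every state is reachable, so we keep all 10.
Initial partition by acceptance: {3,5,6,7,8,9,10} | {1,2,4}.
On input a, block {3,5,6,7,8,9,10} splits into {5,6,7,8,10} and {3,9}.
Split {5,6,7,8,10} by δ(·,b) → {5,8,10} and {6,7}.
No further refinement is possible. Final partition (4 blocks): {5,8,10} | {1,2,4} | {3,9} | {6,7}.

4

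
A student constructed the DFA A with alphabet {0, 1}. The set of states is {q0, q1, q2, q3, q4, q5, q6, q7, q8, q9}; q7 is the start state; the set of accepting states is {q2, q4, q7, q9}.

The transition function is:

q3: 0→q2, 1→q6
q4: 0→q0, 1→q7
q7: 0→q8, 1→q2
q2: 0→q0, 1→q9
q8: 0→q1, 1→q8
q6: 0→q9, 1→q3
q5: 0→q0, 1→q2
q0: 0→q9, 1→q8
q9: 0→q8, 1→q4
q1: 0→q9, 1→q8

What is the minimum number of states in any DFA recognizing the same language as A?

First remove the unreachable states {q3,q5,q6}; 7 states remain.
P0 = {q2,q4,q7,q9} | {q0,q1,q8}.
On input 0, block {q0,q1,q8} splits into {q0,q1} and {q8}.
Split {q2,q4,q7,q9} by δ(·,0) → {q2,q4} and {q7,q9}.
No further refinement is possible. Final partition (4 blocks): {q2,q4} | {q0,q1} | {q8} | {q7,q9}.

4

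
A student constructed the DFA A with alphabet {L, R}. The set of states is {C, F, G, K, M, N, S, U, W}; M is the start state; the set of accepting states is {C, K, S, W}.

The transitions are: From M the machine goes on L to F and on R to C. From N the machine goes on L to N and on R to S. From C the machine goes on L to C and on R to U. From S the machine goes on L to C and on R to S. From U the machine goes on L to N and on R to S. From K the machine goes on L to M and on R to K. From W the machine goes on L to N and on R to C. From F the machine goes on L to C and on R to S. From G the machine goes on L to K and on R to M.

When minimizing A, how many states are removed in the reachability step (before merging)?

3

BFS from M reaches {C, F, M, N, S, U}; the 3 state(s) G, K, W are never visited.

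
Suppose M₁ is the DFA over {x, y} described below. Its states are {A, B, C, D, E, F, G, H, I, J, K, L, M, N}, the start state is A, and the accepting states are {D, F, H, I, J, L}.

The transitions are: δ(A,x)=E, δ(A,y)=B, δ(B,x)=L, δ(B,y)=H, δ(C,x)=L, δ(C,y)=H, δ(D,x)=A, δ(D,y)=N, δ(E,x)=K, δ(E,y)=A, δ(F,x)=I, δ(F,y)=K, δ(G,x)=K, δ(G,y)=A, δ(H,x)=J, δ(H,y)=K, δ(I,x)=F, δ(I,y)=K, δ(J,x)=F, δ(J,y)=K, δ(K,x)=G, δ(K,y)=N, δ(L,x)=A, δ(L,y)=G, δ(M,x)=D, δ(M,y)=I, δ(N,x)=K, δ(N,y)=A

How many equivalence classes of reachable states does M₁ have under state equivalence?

6

First remove the unreachable states {C,D,M}; 11 states remain.
P0 = {F,H,I,J,L} | {A,B,E,G,K,N}.
Split {F,H,I,J,L} by δ(·,x) → {F,H,I,J} and {L}.
On input x, block {A,B,E,G,K,N} splits into {A,E,G,K,N} and {B}.
On input y, block {A,E,G,K,N} splits into {E,G,K,N} and {A}.
Split {E,G,K,N} by δ(·,y) → {E,G,N} and {K}.
No further refinement is possible. Final partition (6 blocks): {F,H,I,J} | {E,G,N} | {L} | {B} | {A} | {K}.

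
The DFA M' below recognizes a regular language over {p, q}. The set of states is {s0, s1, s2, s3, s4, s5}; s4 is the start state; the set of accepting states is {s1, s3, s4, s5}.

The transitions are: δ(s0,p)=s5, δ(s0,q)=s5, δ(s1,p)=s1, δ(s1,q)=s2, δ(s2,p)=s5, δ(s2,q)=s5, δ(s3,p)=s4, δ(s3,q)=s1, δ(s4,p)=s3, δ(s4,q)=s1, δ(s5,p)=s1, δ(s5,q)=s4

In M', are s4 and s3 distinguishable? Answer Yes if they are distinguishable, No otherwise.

States {s0} cannot be reached from the start state, so discard them.
Initial partition by acceptance: {s1,s3,s4,s5} | {s2}.
Split {s1,s3,s4,s5} by δ(·,q) → {s3,s4,s5} and {s1}.
On input p, block {s3,s4,s5} splits into {s3,s4} and {s5}.
The partition is now stable with 4 blocks: {s3,s4} | {s2} | {s1} | {s5}.
s4 and s3 lie in the same block of the stable partition, so they are equivalent — no string distinguishes them.

No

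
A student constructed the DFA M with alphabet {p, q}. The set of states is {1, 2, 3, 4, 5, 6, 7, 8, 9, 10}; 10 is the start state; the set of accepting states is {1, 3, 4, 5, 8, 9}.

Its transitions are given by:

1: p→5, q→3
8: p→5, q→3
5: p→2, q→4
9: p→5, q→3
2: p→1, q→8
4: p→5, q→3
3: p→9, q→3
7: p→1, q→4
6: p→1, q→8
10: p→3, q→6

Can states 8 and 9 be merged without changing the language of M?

Yes

Reachable states from the start: {1,2,3,4,5,6,8,9,10}. Unreachable: {7} — drop them.
Start with accepting vs non-accepting: {1,3,4,5,8,9} | {2,6,10}.
Split {1,3,4,5,8,9} by δ(·,p) → {1,3,4,8,9} and {5}.
Refine {1,3,4,8,9} on symbol p: members go to different blocks, giving {1,4,8,9} and {3}.
On input p, block {2,6,10} splits into {2,6} and {10}.
Stable partition: {1,4,8,9} | {2,6} | {5} | {3} | {10} — 5 equivalence classes.
8 and 9 lie in the same block of the stable partition, so they are equivalent — no string distinguishes them.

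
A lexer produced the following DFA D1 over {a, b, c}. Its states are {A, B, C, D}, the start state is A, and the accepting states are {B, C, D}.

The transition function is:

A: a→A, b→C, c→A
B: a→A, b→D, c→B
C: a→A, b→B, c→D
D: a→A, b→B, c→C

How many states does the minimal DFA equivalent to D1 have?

2

Every state is reachable, so we keep all 4.
P0 = {B,C,D} | {A}.
Stable partition: {B,C,D} | {A} — 2 equivalence classes.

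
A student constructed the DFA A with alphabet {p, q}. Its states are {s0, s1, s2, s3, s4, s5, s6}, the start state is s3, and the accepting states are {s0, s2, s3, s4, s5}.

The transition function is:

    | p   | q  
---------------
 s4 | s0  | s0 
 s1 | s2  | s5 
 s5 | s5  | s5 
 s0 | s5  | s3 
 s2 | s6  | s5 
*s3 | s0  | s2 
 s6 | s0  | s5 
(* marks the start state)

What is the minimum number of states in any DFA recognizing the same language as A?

Reachable states from the start: {s0,s2,s3,s5,s6}. Unreachable: {s1,s4} — drop them.
P0 = {s0,s2,s3,s5} | {s6}.
Split {s0,s2,s3,s5} by δ(·,p) → {s0,s3,s5} and {s2}.
Split {s0,s3,s5} by δ(·,q) → {s0,s5} and {s3}.
On input q, block {s0,s5} splits into {s0} and {s5}.
The partition is now stable with 5 blocks: {s0} | {s6} | {s2} | {s3} | {s5}.

5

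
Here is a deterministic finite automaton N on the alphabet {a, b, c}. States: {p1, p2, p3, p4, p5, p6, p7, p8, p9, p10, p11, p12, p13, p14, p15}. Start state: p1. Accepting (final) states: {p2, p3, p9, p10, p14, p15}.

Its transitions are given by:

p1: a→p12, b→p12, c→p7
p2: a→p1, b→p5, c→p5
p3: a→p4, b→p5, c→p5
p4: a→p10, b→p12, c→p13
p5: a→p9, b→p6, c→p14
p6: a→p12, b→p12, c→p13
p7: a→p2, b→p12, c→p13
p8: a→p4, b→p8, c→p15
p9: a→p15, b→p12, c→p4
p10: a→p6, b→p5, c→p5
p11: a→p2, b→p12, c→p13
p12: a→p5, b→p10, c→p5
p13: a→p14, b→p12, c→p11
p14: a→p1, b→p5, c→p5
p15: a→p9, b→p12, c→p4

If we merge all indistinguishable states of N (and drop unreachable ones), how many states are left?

6

States {p3,p8} cannot be reached from the start state, so discard them.
Initial partition by acceptance: {p2,p9,p10,p14,p15} | {p1,p4,p5,p6,p7,p11,p12,p13}.
Refine {p2,p9,p10,p14,p15} on symbol a: members go to different blocks, giving {p2,p10,p14} and {p9,p15}.
On input a, block {p1,p4,p5,p6,p7,p11,p12,p13} splits into {p4,p7,p11,p13} and {p1,p6,p12} and {p5}.
Split {p1,p6,p12} by δ(·,a) → {p1,p6} and {p12}.
No further refinement is possible. Final partition (6 blocks): {p2,p10,p14} | {p4,p7,p11,p13} | {p9,p15} | {p1,p6} | {p5} | {p12}.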